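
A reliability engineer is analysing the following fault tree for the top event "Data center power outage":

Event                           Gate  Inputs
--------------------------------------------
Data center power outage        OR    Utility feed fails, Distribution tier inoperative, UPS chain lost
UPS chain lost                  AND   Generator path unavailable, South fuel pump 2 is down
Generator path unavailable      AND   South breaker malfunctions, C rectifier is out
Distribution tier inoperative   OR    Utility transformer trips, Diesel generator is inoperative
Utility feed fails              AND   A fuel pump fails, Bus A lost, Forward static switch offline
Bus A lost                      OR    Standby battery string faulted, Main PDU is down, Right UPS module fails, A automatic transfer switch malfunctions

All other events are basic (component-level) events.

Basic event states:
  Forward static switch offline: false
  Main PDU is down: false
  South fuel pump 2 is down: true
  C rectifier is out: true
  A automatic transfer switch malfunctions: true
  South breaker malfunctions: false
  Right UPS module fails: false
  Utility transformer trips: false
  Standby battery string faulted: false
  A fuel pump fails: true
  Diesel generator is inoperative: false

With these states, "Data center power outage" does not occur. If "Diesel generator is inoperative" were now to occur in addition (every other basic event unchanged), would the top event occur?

Counterfactual: set "Diesel generator is inoperative" to occurred.
Bus A lost [OR]: Standby battery string faulted=not, Main PDU is down=not, Right UPS module fails=not, A automatic transfer switch malfunctions=occurs → at least one input occurs → occurs.
Utility feed fails [AND]: A fuel pump fails=occurs, Bus A lost=occurs, Forward static switch offline=not → not all inputs occur → does not occur.
Distribution tier inoperative [OR]: Utility transformer trips=not, Diesel generator is inoperative=occurs → at least one input occurs → occurs.
Generator path unavailable [AND]: South breaker malfunctions=not, C rectifier is out=occurs → not all inputs occur → does not occur.
UPS chain lost [AND]: Generator path unavailable=not, South fuel pump 2 is down=occurs → not all inputs occur → does not occur.
Data center power outage [OR]: Utility feed fails=not, Distribution tier inoperative=occurs, UPS chain lost=not → at least one input occurs → occurs.

Yes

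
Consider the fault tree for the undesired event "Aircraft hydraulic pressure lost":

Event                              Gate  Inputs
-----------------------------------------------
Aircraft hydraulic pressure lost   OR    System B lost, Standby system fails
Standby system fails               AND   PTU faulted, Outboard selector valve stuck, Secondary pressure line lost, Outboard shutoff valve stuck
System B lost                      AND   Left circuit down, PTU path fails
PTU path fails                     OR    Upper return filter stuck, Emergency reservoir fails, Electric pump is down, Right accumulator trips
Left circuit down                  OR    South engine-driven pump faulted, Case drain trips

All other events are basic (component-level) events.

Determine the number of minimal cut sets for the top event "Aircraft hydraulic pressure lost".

9

Left circuit down [OR]: union of children's cut sets → 2 cut set(s).
PTU path fails [OR]: union of children's cut sets → 4 cut set(s).
System B lost [AND]: one cut set from each child combined → 2 × 4 = 8 cut set(s).
Standby system fails [AND]: one cut set from each child combined → 1 × 1 × 1 × 1 = 1 cut set(s).
Aircraft hydraulic pressure lost [OR]: union of children's cut sets → 9 cut set(s).
Minimal cut sets: {South engine-driven pump faulted, Upper return filter stuck}; {Emergency reservoir fails, South engine-driven pump faulted}; {Electric pump is down, South engine-driven pump faulted}; {Right accumulator trips, South engine-driven pump faulted}; {Case drain trips, Upper return filter stuck}; {Case drain trips, Emergency reservoir fails}; {Case drain trips, Electric pump is down}; {Case drain trips, Right accumulator trips}; {Outboard selector valve stuck, Outboard shutoff valve stuck, PTU faulted, Secondary pressure line lost}.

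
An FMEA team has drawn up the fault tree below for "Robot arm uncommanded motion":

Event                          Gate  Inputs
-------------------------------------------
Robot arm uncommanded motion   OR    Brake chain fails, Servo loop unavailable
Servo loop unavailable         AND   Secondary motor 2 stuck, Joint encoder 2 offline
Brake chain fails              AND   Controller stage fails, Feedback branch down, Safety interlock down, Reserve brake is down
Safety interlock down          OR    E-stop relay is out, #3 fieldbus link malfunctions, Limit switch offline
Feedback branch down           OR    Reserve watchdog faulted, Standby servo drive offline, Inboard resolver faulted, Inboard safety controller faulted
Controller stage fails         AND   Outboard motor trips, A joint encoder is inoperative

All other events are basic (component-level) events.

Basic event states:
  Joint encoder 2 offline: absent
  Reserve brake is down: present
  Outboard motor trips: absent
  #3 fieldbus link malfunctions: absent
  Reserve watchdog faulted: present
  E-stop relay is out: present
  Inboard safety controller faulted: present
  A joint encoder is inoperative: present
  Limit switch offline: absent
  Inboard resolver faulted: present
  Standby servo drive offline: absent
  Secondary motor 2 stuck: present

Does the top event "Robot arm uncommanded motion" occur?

No

Controller stage fails [AND]: Outboard motor trips=not, A joint encoder is inoperative=occurs → not all inputs occur → does not occur.
Feedback branch down [OR]: Reserve watchdog faulted=occurs, Standby servo drive offline=not, Inboard resolver faulted=occurs, Inboard safety controller faulted=occurs → at least one input occurs → occurs.
Safety interlock down [OR]: E-stop relay is out=occurs, #3 fieldbus link malfunctions=not, Limit switch offline=not → at least one input occurs → occurs.
Brake chain fails [AND]: Controller stage fails=not, Feedback branch down=occurs, Safety interlock down=occurs, Reserve brake is down=occurs → not all inputs occur → does not occur.
Servo loop unavailable [AND]: Secondary motor 2 stuck=occurs, Joint encoder 2 offline=not → not all inputs occur → does not occur.
Robot arm uncommanded motion [OR]: Brake chain fails=not, Servo loop unavailable=not → no input occurs → does not occur.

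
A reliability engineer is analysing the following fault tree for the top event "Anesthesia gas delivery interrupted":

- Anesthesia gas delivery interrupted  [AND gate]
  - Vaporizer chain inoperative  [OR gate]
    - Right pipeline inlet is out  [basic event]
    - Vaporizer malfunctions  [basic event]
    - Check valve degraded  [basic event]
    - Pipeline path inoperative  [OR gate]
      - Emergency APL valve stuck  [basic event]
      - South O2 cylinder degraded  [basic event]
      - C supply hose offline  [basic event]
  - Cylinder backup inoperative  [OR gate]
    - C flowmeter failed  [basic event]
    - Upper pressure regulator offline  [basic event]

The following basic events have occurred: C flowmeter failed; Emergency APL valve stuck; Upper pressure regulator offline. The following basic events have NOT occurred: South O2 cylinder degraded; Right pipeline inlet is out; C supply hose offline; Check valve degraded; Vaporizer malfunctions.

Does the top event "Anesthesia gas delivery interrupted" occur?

Pipeline path inoperative [OR]: Emergency APL valve stuck=occurs, South O2 cylinder degraded=not, C supply hose offline=not → at least one input occurs → occurs.
Vaporizer chain inoperative [OR]: Right pipeline inlet is out=not, Vaporizer malfunctions=not, Check valve degraded=not, Pipeline path inoperative=occurs → at least one input occurs → occurs.
Cylinder backup inoperative [OR]: C flowmeter failed=occurs, Upper pressure regulator offline=occurs → at least one input occurs → occurs.
Anesthesia gas delivery interrupted [AND]: Vaporizer chain inoperative=occurs, Cylinder backup inoperative=occurs → all inputs occur → occurs.

Yes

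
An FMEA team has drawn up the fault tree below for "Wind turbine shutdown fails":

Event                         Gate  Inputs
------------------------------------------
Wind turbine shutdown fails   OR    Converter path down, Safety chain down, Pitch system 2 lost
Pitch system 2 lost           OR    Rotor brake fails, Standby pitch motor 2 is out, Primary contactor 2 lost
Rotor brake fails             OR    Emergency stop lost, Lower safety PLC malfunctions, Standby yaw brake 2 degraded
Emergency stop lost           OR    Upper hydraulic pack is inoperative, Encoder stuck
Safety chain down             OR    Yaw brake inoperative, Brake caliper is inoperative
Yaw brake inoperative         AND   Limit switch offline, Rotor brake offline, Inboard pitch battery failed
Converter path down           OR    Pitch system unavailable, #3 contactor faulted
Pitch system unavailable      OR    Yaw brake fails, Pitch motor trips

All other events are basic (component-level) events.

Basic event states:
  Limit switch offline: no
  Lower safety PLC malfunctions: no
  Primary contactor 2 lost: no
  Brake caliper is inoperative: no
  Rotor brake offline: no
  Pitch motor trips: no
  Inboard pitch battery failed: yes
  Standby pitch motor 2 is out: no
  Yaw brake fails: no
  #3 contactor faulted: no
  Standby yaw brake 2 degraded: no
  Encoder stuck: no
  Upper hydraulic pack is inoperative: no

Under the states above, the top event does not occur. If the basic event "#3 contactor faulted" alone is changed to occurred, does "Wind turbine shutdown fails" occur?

Counterfactual: set "#3 contactor faulted" to occurred.
Pitch system unavailable [OR]: Yaw brake fails=not, Pitch motor trips=not → no input occurs → does not occur.
Converter path down [OR]: Pitch system unavailable=not, #3 contactor faulted=occurs → at least one input occurs → occurs.
Yaw brake inoperative [AND]: Limit switch offline=not, Rotor brake offline=not, Inboard pitch battery failed=occurs → not all inputs occur → does not occur.
Safety chain down [OR]: Yaw brake inoperative=not, Brake caliper is inoperative=not → no input occurs → does not occur.
Emergency stop lost [OR]: Upper hydraulic pack is inoperative=not, Encoder stuck=not → no input occurs → does not occur.
Rotor brake fails [OR]: Emergency stop lost=not, Lower safety PLC malfunctions=not, Standby yaw brake 2 degraded=not → no input occurs → does not occur.
Pitch system 2 lost [OR]: Rotor brake fails=not, Standby pitch motor 2 is out=not, Primary contactor 2 lost=not → no input occurs → does not occur.
Wind turbine shutdown fails [OR]: Converter path down=occurs, Safety chain down=not, Pitch system 2 lost=not → at least one input occurs → occurs.

Yes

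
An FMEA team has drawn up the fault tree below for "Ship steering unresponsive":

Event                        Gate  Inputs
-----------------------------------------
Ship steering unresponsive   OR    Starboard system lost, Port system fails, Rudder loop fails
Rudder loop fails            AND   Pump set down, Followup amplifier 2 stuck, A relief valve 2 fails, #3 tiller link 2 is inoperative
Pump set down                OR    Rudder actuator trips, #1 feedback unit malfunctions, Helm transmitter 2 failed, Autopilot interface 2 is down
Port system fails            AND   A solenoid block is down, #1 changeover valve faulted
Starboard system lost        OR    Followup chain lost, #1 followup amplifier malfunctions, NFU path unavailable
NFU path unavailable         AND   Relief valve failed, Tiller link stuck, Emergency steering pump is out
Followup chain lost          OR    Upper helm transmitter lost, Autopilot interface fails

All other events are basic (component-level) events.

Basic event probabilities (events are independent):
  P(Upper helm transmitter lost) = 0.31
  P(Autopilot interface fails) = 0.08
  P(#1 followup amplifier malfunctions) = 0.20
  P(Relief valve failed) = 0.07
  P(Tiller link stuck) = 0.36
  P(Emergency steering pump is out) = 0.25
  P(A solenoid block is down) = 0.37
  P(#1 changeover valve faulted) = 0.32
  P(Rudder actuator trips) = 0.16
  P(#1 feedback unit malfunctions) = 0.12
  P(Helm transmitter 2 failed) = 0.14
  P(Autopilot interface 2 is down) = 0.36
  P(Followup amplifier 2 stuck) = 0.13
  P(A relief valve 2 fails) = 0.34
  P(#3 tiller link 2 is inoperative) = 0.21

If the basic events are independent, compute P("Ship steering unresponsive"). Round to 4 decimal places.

P(Followup chain lost) [OR] = 1 − (1−0.31) × (1−0.08) = 0.365200
P(NFU path unavailable) [AND] = 0.07 × 0.36 × 0.25 = 0.006300
P(Starboard system lost) [OR] = 1 − (1−0.365200) × (1−0.20) × (1−0.006300) = 0.495359
P(Port system fails) [AND] = 0.37 × 0.32 = 0.118400
P(Pump set down) [OR] = 1 − (1−0.16) × (1−0.12) × (1−0.14) × (1−0.36) = 0.593144
P(Rudder loop fails) [AND] = 0.593144 × 0.13 × 0.34 × 0.21 = 0.005506
P(Ship steering unresponsive) [OR] = 1 − (1−0.495359) × (1−0.118400) × (1−0.005506) = 0.557558
Rounded to 4 decimal places: P(Ship steering unresponsive) ≈ 0.5576.

0.5576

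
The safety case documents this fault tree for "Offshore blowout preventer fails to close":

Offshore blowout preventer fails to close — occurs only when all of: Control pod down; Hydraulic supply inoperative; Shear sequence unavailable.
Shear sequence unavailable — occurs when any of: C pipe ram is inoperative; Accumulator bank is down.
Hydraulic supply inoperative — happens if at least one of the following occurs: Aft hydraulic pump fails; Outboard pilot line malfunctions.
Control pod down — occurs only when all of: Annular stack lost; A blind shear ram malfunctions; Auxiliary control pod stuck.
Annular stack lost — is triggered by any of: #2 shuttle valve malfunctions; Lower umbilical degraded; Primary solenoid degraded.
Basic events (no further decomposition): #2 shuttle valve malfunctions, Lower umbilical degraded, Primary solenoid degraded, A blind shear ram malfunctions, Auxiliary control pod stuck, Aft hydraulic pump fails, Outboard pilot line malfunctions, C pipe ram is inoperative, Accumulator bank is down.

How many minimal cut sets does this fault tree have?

12

Annular stack lost [OR]: union of children's cut sets → 3 cut set(s).
Control pod down [AND]: one cut set from each child combined → 3 × 1 × 1 = 3 cut set(s).
Hydraulic supply inoperative [OR]: union of children's cut sets → 2 cut set(s).
Shear sequence unavailable [OR]: union of children's cut sets → 2 cut set(s).
Offshore blowout preventer fails to close [AND]: one cut set from each child combined → 3 × 2 × 2 = 12 cut set(s).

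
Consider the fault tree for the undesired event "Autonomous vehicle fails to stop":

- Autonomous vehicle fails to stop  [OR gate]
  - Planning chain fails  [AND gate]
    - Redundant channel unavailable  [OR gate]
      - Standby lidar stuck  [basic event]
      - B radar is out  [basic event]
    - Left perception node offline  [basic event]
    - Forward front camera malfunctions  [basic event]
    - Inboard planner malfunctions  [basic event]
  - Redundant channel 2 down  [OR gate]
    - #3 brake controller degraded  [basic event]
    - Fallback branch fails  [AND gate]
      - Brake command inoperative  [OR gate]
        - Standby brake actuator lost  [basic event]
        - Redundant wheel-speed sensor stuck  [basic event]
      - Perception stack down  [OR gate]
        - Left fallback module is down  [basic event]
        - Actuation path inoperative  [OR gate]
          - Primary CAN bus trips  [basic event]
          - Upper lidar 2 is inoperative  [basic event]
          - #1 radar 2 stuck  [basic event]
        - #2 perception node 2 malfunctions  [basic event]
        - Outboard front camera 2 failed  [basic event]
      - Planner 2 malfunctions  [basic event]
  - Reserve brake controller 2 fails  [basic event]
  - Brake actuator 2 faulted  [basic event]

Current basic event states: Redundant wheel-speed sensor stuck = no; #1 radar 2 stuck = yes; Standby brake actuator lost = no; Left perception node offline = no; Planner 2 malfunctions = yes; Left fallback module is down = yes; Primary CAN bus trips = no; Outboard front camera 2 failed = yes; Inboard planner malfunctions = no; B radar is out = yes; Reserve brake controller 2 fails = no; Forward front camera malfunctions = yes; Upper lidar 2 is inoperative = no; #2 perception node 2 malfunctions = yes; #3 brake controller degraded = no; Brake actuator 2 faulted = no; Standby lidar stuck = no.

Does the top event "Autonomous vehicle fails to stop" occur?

No

Redundant channel unavailable [OR]: Standby lidar stuck=not, B radar is out=occurs → at least one input occurs → occurs.
Planning chain fails [AND]: Redundant channel unavailable=occurs, Left perception node offline=not, Forward front camera malfunctions=occurs, Inboard planner malfunctions=not → not all inputs occur → does not occur.
Brake command inoperative [OR]: Standby brake actuator lost=not, Redundant wheel-speed sensor stuck=not → no input occurs → does not occur.
Actuation path inoperative [OR]: Primary CAN bus trips=not, Upper lidar 2 is inoperative=not, #1 radar 2 stuck=occurs → at least one input occurs → occurs.
Perception stack down [OR]: Left fallback module is down=occurs, Actuation path inoperative=occurs, #2 perception node 2 malfunctions=occurs, Outboard front camera 2 failed=occurs → at least one input occurs → occurs.
Fallback branch fails [AND]: Brake command inoperative=not, Perception stack down=occurs, Planner 2 malfunctions=occurs → not all inputs occur → does not occur.
Redundant channel 2 down [OR]: #3 brake controller degraded=not, Fallback branch fails=not → no input occurs → does not occur.
Autonomous vehicle fails to stop [OR]: Planning chain fails=not, Redundant channel 2 down=not, Reserve brake controller 2 fails=not, Brake actuator 2 faulted=not → no input occurs → does not occur.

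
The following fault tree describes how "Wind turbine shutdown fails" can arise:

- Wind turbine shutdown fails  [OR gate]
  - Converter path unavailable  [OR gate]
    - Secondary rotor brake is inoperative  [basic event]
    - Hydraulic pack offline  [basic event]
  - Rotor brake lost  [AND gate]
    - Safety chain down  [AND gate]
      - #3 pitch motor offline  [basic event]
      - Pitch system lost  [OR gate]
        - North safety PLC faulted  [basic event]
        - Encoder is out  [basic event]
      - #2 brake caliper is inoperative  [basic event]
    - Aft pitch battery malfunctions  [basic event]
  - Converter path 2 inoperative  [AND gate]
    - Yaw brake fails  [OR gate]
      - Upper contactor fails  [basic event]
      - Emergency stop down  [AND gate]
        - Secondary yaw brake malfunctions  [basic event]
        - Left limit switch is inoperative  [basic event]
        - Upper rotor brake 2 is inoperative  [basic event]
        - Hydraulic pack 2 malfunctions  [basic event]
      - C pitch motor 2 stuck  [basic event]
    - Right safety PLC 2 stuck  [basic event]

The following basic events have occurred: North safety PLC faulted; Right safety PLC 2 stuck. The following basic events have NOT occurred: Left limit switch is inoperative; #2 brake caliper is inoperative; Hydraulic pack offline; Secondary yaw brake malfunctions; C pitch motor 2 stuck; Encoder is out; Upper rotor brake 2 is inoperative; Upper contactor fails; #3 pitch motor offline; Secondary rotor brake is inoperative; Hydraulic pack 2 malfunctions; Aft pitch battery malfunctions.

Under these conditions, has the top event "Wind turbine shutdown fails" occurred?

Converter path unavailable [OR]: Secondary rotor brake is inoperative=not, Hydraulic pack offline=not → no input occurs → does not occur.
Pitch system lost [OR]: North safety PLC faulted=occurs, Encoder is out=not → at least one input occurs → occurs.
Safety chain down [AND]: #3 pitch motor offline=not, Pitch system lost=occurs, #2 brake caliper is inoperative=not → not all inputs occur → does not occur.
Rotor brake lost [AND]: Safety chain down=not, Aft pitch battery malfunctions=not → not all inputs occur → does not occur.
Emergency stop down [AND]: Secondary yaw brake malfunctions=not, Left limit switch is inoperative=not, Upper rotor brake 2 is inoperative=not, Hydraulic pack 2 malfunctions=not → not all inputs occur → does not occur.
Yaw brake fails [OR]: Upper contactor fails=not, Emergency stop down=not, C pitch motor 2 stuck=not → no input occurs → does not occur.
Converter path 2 inoperative [AND]: Yaw brake fails=not, Right safety PLC 2 stuck=occurs → not all inputs occur → does not occur.
Wind turbine shutdown fails [OR]: Converter path unavailable=not, Rotor brake lost=not, Converter path 2 inoperative=not → no input occurs → does not occur.

No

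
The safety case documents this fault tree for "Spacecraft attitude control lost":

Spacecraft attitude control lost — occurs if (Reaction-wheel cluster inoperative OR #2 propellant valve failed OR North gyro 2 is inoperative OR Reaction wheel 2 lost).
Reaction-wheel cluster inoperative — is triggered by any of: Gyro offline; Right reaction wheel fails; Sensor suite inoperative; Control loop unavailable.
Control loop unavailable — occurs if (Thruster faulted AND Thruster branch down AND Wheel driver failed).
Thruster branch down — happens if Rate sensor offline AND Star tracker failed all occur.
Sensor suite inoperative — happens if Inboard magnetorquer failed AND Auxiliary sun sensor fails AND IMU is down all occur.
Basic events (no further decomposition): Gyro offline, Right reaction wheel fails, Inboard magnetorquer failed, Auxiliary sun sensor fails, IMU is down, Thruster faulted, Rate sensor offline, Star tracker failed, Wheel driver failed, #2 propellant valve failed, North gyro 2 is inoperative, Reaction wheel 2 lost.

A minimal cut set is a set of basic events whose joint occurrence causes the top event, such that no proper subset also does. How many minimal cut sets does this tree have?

7

Sensor suite inoperative [AND]: one cut set from each child combined → 1 × 1 × 1 = 1 cut set(s).
Thruster branch down [AND]: one cut set from each child combined → 1 × 1 = 1 cut set(s).
Control loop unavailable [AND]: one cut set from each child combined → 1 × 1 × 1 = 1 cut set(s).
Reaction-wheel cluster inoperative [OR]: union of children's cut sets → 4 cut set(s).
Spacecraft attitude control lost [OR]: union of children's cut sets → 7 cut set(s).
Minimal cut sets: {Gyro offline}; {Right reaction wheel fails}; {Auxiliary sun sensor fails, IMU is down, Inboard magnetorquer failed}; {Rate sensor offline, Star tracker failed, Thruster faulted, Wheel driver failed}; {#2 propellant valve failed}; {North gyro 2 is inoperative}; {Reaction wheel 2 lost}.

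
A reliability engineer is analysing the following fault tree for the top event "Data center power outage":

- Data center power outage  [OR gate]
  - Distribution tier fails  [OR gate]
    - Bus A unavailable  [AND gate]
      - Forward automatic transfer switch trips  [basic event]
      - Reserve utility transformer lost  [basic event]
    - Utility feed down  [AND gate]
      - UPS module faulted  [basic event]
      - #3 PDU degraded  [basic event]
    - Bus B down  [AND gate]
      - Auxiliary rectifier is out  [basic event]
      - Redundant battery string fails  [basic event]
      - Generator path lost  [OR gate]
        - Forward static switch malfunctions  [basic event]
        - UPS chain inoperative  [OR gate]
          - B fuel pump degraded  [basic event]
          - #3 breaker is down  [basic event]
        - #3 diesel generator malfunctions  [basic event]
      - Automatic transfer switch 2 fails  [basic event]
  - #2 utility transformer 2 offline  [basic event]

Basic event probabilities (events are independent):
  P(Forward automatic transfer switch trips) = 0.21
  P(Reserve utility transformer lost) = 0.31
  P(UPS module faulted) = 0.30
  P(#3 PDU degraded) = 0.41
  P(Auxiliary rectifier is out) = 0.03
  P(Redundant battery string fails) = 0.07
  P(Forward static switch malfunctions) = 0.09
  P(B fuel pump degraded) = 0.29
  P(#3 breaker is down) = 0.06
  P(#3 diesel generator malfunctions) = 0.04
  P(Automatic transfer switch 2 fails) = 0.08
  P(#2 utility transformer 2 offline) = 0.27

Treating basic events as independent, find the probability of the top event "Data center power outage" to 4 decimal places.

P(Bus A unavailable) [AND] = 0.21 × 0.31 = 0.065100
P(Utility feed down) [AND] = 0.30 × 0.41 = 0.123000
P(UPS chain inoperative) [OR] = 1 − (1−0.29) × (1−0.06) = 0.332600
P(Generator path lost) [OR] = 1 − (1−0.09) × (1−0.332600) × (1−0.04) = 0.416959
P(Bus B down) [AND] = 0.03 × 0.07 × 0.416959 × 0.08 = 0.000070
P(Distribution tier fails) [OR] = 1 − (1−0.065100) × (1−0.123000) × (1−0.000070) = 0.180150
P(Data center power outage) [OR] = 1 − (1−0.180150) × (1−0.27) = 0.401510
Rounded to 4 decimal places: P(Data center power outage) ≈ 0.4015.

0.4015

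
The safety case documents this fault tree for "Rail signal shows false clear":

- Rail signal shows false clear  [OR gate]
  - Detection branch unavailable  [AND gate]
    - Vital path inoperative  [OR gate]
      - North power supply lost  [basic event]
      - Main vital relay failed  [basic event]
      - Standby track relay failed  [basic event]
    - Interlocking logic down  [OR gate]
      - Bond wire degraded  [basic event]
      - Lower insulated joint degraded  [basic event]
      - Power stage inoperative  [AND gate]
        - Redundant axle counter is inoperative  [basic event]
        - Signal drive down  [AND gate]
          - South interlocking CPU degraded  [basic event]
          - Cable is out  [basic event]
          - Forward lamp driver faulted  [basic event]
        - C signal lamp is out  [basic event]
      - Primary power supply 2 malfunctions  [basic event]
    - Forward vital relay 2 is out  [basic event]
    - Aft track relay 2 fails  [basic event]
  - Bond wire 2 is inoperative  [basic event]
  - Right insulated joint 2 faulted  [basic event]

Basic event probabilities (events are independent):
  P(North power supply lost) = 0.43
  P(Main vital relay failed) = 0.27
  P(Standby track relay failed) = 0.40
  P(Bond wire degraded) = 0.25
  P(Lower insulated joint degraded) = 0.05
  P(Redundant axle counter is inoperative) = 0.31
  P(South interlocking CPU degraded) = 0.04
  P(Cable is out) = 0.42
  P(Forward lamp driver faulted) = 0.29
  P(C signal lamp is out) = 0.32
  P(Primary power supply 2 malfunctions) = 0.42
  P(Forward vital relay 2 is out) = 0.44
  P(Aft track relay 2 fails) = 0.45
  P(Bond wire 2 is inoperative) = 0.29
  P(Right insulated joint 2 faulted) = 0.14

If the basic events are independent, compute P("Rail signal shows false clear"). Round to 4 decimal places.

P(Vital path inoperative) [OR] = 1 − (1−0.43) × (1−0.27) × (1−0.40) = 0.750340
P(Signal drive down) [AND] = 0.04 × 0.42 × 0.29 = 0.004872
P(Power stage inoperative) [AND] = 0.31 × 0.004872 × 0.32 = 0.000483
P(Interlocking logic down) [OR] = 1 − (1−0.25) × (1−0.05) × (1−0.000483) × (1−0.42) = 0.586950
P(Detection branch unavailable) [AND] = 0.750340 × 0.586950 × 0.44 × 0.45 = 0.087202
P(Rail signal shows false clear) [OR] = 1 − (1−0.087202) × (1−0.29) × (1−0.14) = 0.442646
Rounded to 4 decimal places: P(Rail signal shows false clear) ≈ 0.4426.

0.4426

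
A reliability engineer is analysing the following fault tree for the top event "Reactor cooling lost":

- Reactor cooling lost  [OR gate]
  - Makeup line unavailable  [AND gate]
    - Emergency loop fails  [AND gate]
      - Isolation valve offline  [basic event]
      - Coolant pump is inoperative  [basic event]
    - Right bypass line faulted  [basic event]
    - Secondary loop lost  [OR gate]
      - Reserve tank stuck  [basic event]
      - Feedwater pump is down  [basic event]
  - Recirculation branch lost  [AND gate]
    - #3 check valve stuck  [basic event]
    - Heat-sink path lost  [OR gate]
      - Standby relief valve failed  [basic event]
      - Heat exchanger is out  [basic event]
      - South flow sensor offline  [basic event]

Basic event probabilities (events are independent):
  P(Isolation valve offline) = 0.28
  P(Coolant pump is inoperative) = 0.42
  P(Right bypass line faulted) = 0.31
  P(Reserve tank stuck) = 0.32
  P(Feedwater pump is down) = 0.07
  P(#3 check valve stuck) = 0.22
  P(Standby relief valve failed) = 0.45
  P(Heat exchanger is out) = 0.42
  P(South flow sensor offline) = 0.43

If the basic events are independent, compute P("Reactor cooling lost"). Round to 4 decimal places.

P(Emergency loop fails) [AND] = 0.28 × 0.42 = 0.117600
P(Secondary loop lost) [OR] = 1 − (1−0.32) × (1−0.07) = 0.367600
P(Makeup line unavailable) [AND] = 0.117600 × 0.31 × 0.367600 = 0.013401
P(Heat-sink path lost) [OR] = 1 − (1−0.45) × (1−0.42) × (1−0.43) = 0.818170
P(Recirculation branch lost) [AND] = 0.22 × 0.818170 = 0.179997
P(Reactor cooling lost) [OR] = 1 − (1−0.013401) × (1−0.179997) = 0.190986
Rounded to 4 decimal places: P(Reactor cooling lost) ≈ 0.1910.

0.1910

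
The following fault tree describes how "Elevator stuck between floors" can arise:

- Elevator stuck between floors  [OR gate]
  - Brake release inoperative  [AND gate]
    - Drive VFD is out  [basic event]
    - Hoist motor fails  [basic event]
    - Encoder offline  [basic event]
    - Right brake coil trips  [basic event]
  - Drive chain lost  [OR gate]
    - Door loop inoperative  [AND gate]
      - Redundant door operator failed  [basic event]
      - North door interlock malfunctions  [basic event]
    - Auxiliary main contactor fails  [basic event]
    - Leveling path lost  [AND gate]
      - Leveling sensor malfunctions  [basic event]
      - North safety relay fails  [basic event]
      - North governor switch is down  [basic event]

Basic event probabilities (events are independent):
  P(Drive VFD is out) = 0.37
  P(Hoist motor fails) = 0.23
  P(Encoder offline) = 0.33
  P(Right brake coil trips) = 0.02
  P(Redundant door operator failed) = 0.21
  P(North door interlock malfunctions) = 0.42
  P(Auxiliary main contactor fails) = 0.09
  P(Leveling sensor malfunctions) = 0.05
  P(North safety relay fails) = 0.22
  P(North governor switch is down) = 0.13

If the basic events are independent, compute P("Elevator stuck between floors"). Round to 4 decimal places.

0.1719

P(Brake release inoperative) [AND] = 0.37 × 0.23 × 0.33 × 0.02 = 0.000562
P(Door loop inoperative) [AND] = 0.21 × 0.42 = 0.088200
P(Leveling path lost) [AND] = 0.05 × 0.22 × 0.13 = 0.001430
P(Drive chain lost) [OR] = 1 − (1−0.088200) × (1−0.09) × (1−0.001430) = 0.171449
P(Elevator stuck between floors) [OR] = 1 − (1−0.000562) × (1−0.171449) = 0.171915
Rounded to 4 decimal places: P(Elevator stuck between floors) ≈ 0.1719.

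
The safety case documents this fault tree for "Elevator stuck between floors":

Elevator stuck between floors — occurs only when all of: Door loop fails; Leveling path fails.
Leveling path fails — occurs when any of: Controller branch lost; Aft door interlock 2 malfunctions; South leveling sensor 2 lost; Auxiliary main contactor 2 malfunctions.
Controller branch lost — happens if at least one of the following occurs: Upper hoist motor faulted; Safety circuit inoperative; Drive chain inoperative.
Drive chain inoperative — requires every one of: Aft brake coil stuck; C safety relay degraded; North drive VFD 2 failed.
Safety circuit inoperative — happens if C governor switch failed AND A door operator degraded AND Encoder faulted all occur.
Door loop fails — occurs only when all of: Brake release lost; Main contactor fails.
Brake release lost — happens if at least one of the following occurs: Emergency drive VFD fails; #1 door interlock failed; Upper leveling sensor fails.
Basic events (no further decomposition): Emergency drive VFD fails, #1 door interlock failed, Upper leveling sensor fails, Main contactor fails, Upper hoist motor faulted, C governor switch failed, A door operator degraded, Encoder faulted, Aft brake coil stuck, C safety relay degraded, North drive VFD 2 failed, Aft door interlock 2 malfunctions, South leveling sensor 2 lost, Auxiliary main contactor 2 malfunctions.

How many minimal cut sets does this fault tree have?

Brake release lost [OR]: union of children's cut sets → 3 cut set(s).
Door loop fails [AND]: one cut set from each child combined → 3 × 1 = 3 cut set(s).
Safety circuit inoperative [AND]: one cut set from each child combined → 1 × 1 × 1 = 1 cut set(s).
Drive chain inoperative [AND]: one cut set from each child combined → 1 × 1 × 1 = 1 cut set(s).
Controller branch lost [OR]: union of children's cut sets → 3 cut set(s).
Leveling path fails [OR]: union of children's cut sets → 6 cut set(s).
Elevator stuck between floors [AND]: one cut set from each child combined → 3 × 6 = 18 cut set(s).

18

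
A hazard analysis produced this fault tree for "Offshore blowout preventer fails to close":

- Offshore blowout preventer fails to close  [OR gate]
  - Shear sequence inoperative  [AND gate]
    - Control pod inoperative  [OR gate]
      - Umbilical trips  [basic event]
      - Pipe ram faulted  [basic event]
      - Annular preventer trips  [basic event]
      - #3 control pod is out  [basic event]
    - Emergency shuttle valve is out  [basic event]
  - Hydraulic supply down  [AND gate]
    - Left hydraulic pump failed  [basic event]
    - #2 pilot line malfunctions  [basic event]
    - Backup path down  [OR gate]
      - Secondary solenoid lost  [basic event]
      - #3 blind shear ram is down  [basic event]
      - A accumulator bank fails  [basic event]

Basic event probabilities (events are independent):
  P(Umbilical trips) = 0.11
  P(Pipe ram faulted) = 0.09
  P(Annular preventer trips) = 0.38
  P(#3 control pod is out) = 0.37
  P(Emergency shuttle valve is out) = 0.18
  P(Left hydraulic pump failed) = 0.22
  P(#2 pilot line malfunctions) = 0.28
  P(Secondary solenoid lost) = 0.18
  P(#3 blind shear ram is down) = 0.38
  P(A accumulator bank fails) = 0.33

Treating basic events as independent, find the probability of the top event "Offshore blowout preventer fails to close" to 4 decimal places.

P(Control pod inoperative) [OR] = 1 − (1−0.11) × (1−0.09) × (1−0.38) × (1−0.37) = 0.683653
P(Shear sequence inoperative) [AND] = 0.683653 × 0.18 = 0.123058
P(Backup path down) [OR] = 1 − (1−0.18) × (1−0.38) × (1−0.33) = 0.659372
P(Hydraulic supply down) [AND] = 0.22 × 0.28 × 0.659372 = 0.040617
P(Offshore blowout preventer fails to close) [OR] = 1 − (1−0.123058) × (1−0.040617) = 0.158677
Rounded to 4 decimal places: P(Offshore blowout preventer fails to close) ≈ 0.1587.

0.1587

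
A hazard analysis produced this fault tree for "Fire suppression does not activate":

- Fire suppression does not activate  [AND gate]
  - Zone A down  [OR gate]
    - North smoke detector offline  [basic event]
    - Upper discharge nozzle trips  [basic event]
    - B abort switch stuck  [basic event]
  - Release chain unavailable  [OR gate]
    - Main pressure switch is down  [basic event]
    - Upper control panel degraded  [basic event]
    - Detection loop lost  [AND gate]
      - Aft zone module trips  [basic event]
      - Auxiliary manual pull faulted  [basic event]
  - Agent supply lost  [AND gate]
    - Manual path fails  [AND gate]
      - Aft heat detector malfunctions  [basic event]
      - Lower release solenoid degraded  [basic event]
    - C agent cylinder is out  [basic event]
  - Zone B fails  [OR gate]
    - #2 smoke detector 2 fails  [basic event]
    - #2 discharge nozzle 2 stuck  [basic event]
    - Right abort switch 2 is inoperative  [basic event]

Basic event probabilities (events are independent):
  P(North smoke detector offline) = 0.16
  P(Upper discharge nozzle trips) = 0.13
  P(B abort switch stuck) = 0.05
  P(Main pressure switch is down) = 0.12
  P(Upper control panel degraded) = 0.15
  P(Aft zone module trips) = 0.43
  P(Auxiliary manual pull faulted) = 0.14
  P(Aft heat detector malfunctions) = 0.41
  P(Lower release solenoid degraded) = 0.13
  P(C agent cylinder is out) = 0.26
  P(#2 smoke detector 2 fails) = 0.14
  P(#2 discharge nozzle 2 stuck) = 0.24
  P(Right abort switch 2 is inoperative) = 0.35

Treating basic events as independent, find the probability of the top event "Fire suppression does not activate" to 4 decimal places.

0.0007

P(Zone A down) [OR] = 1 − (1−0.16) × (1−0.13) × (1−0.05) = 0.305740
P(Detection loop lost) [AND] = 0.43 × 0.14 = 0.060200
P(Release chain unavailable) [OR] = 1 − (1−0.12) × (1−0.15) × (1−0.060200) = 0.297030
P(Manual path fails) [AND] = 0.41 × 0.13 = 0.053300
P(Agent supply lost) [AND] = 0.053300 × 0.26 = 0.013858
P(Zone B fails) [OR] = 1 − (1−0.14) × (1−0.24) × (1−0.35) = 0.575160
P(Fire suppression does not activate) [AND] = 0.305740 × 0.297030 × 0.013858 × 0.575160 = 0.000724
Rounded to 4 decimal places: P(Fire suppression does not activate) ≈ 0.0007.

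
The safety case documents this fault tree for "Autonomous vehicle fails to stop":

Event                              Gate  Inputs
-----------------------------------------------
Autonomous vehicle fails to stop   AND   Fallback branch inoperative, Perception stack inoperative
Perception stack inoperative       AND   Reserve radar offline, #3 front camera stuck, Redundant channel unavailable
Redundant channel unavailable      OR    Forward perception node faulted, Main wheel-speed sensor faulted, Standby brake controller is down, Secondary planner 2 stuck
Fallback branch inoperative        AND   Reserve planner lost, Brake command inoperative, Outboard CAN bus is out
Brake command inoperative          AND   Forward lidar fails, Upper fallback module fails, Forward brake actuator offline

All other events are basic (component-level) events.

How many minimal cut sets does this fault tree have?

4

Brake command inoperative [AND]: one cut set from each child combined → 1 × 1 × 1 = 1 cut set(s).
Fallback branch inoperative [AND]: one cut set from each child combined → 1 × 1 × 1 = 1 cut set(s).
Redundant channel unavailable [OR]: union of children's cut sets → 4 cut set(s).
Perception stack inoperative [AND]: one cut set from each child combined → 1 × 1 × 4 = 4 cut set(s).
Autonomous vehicle fails to stop [AND]: one cut set from each child combined → 1 × 4 = 4 cut set(s).
Minimal cut sets: {#3 front camera stuck, Forward brake actuator offline, Forward lidar fails, Forward perception node faulted, Outboard CAN bus is out, Reserve planner lost, Reserve radar offline, Upper fallback module fails}; {#3 front camera stuck, Forward brake actuator offline, Forward lidar fails, Main wheel-speed sensor faulted, Outboard CAN bus is out, Reserve planner lost, Reserve radar offline, Upper fallback module fails}; {#3 front camera stuck, Forward brake actuator offline, Forward lidar fails, Outboard CAN bus is out, Reserve planner lost, Reserve radar offline, Standby brake controller is down, Upper fallback module fails}; {#3 front camera stuck, Forward brake actuator offline, Forward lidar fails, Outboard CAN bus is out, Reserve planner lost, Reserve radar offline, Secondary planner 2 stuck, Upper fallback module fails}.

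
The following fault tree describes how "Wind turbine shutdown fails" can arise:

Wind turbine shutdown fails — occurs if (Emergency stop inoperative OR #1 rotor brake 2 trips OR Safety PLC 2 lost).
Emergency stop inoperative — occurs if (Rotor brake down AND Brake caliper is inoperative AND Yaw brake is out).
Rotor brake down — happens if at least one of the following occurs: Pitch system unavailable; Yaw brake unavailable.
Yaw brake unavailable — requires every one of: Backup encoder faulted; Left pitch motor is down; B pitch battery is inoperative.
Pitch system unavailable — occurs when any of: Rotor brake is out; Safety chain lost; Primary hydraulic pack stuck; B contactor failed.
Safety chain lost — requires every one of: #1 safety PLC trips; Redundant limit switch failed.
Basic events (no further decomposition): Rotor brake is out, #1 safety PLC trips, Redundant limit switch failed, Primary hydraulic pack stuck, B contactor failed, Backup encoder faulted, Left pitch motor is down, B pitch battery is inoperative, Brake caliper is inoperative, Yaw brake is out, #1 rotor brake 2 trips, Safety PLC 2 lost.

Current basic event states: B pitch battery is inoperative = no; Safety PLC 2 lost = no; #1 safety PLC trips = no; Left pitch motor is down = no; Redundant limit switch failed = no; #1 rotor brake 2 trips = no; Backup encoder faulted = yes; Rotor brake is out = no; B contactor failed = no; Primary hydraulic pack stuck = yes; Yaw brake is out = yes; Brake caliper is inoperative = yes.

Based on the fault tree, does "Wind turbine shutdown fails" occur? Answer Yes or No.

Safety chain lost [AND]: #1 safety PLC trips=not, Redundant limit switch failed=not → not all inputs occur → does not occur.
Pitch system unavailable [OR]: Rotor brake is out=not, Safety chain lost=not, Primary hydraulic pack stuck=occurs, B contactor failed=not → at least one input occurs → occurs.
Yaw brake unavailable [AND]: Backup encoder faulted=occurs, Left pitch motor is down=not, B pitch battery is inoperative=not → not all inputs occur → does not occur.
Rotor brake down [OR]: Pitch system unavailable=occurs, Yaw brake unavailable=not → at least one input occurs → occurs.
Emergency stop inoperative [AND]: Rotor brake down=occurs, Brake caliper is inoperative=occurs, Yaw brake is out=occurs → all inputs occur → occurs.
Wind turbine shutdown fails [OR]: Emergency stop inoperative=occurs, #1 rotor brake 2 trips=not, Safety PLC 2 lost=not → at least one input occurs → occurs.

Yes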